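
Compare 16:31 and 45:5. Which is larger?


16/31 = 0.5161
45/5 = 9.0000
0.5161 < 9.0000, so 16:31 is less
= 45:5

45:5


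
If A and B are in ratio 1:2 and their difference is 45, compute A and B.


Let A = 1k, B = 2k.
2k - 1k = 45
1k = 45 → k = 45/1 = 45
A = 1×45 = 45, B = 2×45 = 90
= A = 45, B = 90

A = 45, B = 90


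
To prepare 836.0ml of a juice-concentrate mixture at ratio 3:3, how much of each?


Total parts = 3 + 3 = 6
juice: 836.0 × 3/6 = 418.0ml
concentrate: 836.0 × 3/6 = 418.0ml
= 418.0ml and 418.0ml

418.0ml and 418.0ml


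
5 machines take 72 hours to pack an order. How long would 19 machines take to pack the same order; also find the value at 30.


Inverse proportion: x × y = constant
k = 5 × 72 = 360
At x=19: k/19 = 18.95
At x=30: k/30 = 12.00
= 18.95 and 12.00

18.95 and 12.00


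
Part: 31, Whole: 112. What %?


Percentage = (part / whole) × 100
= (31 / 112) × 100
≈ 27.68%

27.68%


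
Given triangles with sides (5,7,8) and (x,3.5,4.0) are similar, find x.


Scale factor = 3.5/7 = 0.5
Missing side = 5 × 0.5
= 2.5

2.5


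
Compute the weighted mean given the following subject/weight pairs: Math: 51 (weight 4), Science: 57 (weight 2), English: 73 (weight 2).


Numerator = 51×4 + 57×2 + 73×2
= 204 + 114 + 146
= 464
Total weight = 8
Weighted avg = 464/8
= 58.00

58.00


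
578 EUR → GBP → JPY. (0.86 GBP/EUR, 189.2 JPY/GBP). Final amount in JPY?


Step 1: 578 EUR × 0.86 = 497.08 GBP
Step 2: 497.08 GBP × 189.2 = 94047.54 JPY
Implied rate EUR→JPY = 0.86 × 189.2 = 162.7120
= 94047.54 JPY

94047.54 JPY


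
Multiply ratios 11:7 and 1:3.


Compound ratio = (11×1) : (7×3)
= 11:21
GCD = 1
= 11:21

11:21


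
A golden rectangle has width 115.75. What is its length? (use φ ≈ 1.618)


φ = (1 + √5) / 2 ≈ 1.618
Length = width × φ = 115.75 × 1.618 = 187.2835
≈ 187.28

187.28


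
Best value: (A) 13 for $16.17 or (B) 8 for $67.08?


Deal A: $16.17/13 = $1.2438/unit
Deal B: $67.08/8 = $8.3850/unit
A is cheaper per unit
= Deal A

Deal A


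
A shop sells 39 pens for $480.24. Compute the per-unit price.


Unit rate = total / quantity
= 480.24 / 39
= $12.31 per unit

$12.31 per unit


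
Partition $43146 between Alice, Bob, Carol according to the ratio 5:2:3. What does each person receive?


Total parts = 5 + 2 + 3 = 10
Alice: 43146 × 5/10 = 21573.00
Bob: 43146 × 2/10 = 8629.20
Carol: 43146 × 3/10 = 12943.80
= Alice: $21573.00, Bob: $8629.20, Carol: $12943.80

Alice: $21573.00, Bob: $8629.20, Carol: $12943.80


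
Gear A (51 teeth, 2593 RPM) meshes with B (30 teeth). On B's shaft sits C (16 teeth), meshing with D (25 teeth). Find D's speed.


Stage 1: RPM_B = RPM_A × t_A/t_B = 2593 × 51/30 = 132243/30 = 4408.10
B and C share a shaft → RPM_C = RPM_B
Stage 2: RPM_D = RPM_C × t_C/t_D = RPM_A × (t_A×t_C)/(t_B×t_D)
Overall ratio = (51×16)/(30×25) = 816/750
RPM_D = 2593 × 816/750 = 2115888/750
≈ 2821.18 RPM

2821.18 RPM


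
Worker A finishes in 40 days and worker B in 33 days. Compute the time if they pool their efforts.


Rate of A = 1/40 per day
Rate of B = 1/33 per day
Combined rate = 1/40 + 1/33 = 73/1320 ≈ 0.0553 per day
Days = 1 / combined rate = 1320/73
≈ 18.08 days

18.08 days


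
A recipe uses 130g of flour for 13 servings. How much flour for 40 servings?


Direct proportion: y/x = constant
k = 130/13 = 10.0000
y₂ = k × 40 = 130 × 40 / 13 = 5200/13
= 400.00

400.00


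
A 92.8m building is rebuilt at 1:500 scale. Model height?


Model size = real / scale
= 92.8 / 500
= 0.1856 m

0.1856 m


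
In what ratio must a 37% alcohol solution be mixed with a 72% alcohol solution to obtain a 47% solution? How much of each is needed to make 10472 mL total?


Let x parts of 37% mix with y parts of 72%.
37x + 72y = 47(x + y)
37x + 72y = 47x + 47y
x(37 - 47) = y(47 - 72)
x/y = (72 - 47)/(47 - 37) = 25/10
Simplify: 5:2
Total parts = 7; one part = 10472/7 = 1496.00 mL
37% solution: 5×1496.00 = 7480.00 mL
72% solution: 2×1496.00 = 2992.00 mL
= ratio 5:2; 7480.00 mL and 2992.00 mL

ratio 5:2; 7480.00 mL and 2992.00 mL


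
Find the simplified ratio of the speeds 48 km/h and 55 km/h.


Ratio = 48:55
GCD = 1
Simplified = 48:55
Time ratio (same distance) = 55:48
Speed ratio = 48:55

48:55


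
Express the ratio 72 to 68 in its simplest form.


GCD(72, 68) = 4
72/4 : 68/4
= 18:17

18:17


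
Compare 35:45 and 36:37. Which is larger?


35/45 = 0.7778
36/37 = 0.9730
0.7778 < 0.9730, so 35:45 is less
= 36:37

36:37


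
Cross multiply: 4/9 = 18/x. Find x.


Cross multiply: 4 × x = 9 × 18
4x = 162
x = 162 / 4
= 40.50

40.50


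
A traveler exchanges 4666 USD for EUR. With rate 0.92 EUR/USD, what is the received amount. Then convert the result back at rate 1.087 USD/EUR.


Amount × rate = 4666 × 0.92 = 4292.72 EUR
Round-trip: 4292.72 × 1.087 = 4666.19 USD
= 4292.72 EUR, then 4666.19 USD

4292.72 EUR, then 4666.19 USD


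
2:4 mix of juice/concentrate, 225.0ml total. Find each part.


Total parts = 2 + 4 = 6
juice: 225.0 × 2/6 = 75.0ml
concentrate: 225.0 × 4/6 = 150.0ml
= 75.0ml and 150.0ml

75.0ml and 150.0ml


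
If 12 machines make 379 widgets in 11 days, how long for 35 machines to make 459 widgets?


Days ∝ work / workers, so d₂ = d₁ × (m₁/m₂) × (w₂/w₁)
Workers factor (inverse): 12/35 ≈ 0.3429
Work factor (direct): 459/379 ≈ 1.2111
d₂ = 11 × 12/35 × 459/379 = (11 × 12 × 459) / (35 × 379) = 60588/13265
≈ 4.57 days

4.57 days


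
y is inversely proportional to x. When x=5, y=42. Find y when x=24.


Inverse proportion: x × y = constant
k = 5 × 42 = 210
y₂ = k / 24 = 210 / 24
= 8.75

8.75


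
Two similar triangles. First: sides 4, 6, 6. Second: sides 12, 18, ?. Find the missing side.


Scale factor = 12/4 = 3
Missing side = 6 × 3
= 18.0

18.0


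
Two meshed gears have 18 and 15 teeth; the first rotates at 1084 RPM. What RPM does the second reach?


Gear ratio = 18:15 = 6:5
RPM_B = RPM_A × (teeth_A / teeth_B)
= 1084 × (18/15)
= 1300.8 RPM

1300.8 RPM


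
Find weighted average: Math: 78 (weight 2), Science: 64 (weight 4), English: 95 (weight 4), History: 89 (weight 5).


Numerator = 78×2 + 64×4 + 95×4 + 89×5
= 156 + 256 + 380 + 445
= 1237
Total weight = 15
Weighted avg = 1237/15
= 82.47

82.47


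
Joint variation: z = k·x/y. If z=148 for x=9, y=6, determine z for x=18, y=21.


z = k·x/y
Solve for k using the known point: k = z·y/x = 148×6/9 = 888/9 ≈ 98.6667
Now evaluate at x=18, y=21:
z = k × 18 / 21 = (888 × 18) / (9 × 21) = 15984/189
≈ 84.5714

84.5714


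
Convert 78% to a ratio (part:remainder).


78% means 78 parts out of 100; remainder = 22
Part : remainder = 78:22
GCD = 2
= 39:11

39:11


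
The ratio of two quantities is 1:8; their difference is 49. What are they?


Let A = 1k, B = 8k.
8k - 1k = 49
7k = 49 → k = 49/7 = 7
A = 1×7 = 7, B = 8×7 = 56
= A = 7, B = 56

A = 7, B = 56


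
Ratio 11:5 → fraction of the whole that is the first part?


Total parts = 11 + 5 = 16
First part: 11/16 = 11/16
= 11/16

11/16


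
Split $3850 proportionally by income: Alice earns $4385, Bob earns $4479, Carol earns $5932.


Total income = 4385 + 4479 + 5932 = $14796
Alice: $3850 × 4385/14796 = $1141.00
Bob: $3850 × 4479/14796 = $1165.46
Carol: $3850 × 5932/14796 = $1543.54
= Alice: $1141.00, Bob: $1165.46, Carol: $1543.54

Alice: $1141.00, Bob: $1165.46, Carol: $1543.54


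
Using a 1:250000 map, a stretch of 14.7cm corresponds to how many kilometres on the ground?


Real distance = map distance × scale
= 14.7cm × 250000
= 3675000 cm = 36750.0 m
= 36.750 km

36.750 km


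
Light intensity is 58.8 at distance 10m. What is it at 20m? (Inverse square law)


I₁d₁² = I₂d₂²
I₂ = I₁ × (d₁/d₂)²
= 58.8 × (10/20)²
= 58.8 × 100/400
= 5880/400
= 14.7000

14.7000


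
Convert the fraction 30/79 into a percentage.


Percentage = (part / whole) × 100
= (30 / 79) × 100
≈ 37.97%

37.97%


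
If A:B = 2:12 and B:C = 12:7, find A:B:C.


Match B: multiply A:B by 12 → 24:144
Multiply B:C by 12 → 144:84
Combined: 24:144:84
GCD = 12
= 2:12:7

2:12:7


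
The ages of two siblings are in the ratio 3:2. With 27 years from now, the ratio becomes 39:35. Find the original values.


Let A = 3k, B = 2k.
(3k + 27) / (2k + 27) = 39/35
Cross-multiply: 35(3k + 27) = 39(2k + 27)
105k + 945 = 78k + 1053
105k - 78k = 1053 - 945
27k = 108
k = 108/27 = 4
A = 3×4 = 12, B = 2×4 = 8
= A = 12, B = 8

A = 12, B = 8


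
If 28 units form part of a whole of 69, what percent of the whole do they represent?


Percentage = (part / whole) × 100
= (28 / 69) × 100
≈ 40.58%

40.58%


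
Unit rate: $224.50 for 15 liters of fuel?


Unit rate = total / quantity
= 224.50 / 15
= $14.97 per unit

$14.97 per unit


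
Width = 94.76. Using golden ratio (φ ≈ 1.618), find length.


φ = (1 + √5) / 2 ≈ 1.618
Length = width × φ = 94.76 × 1.618 = 153.32168
≈ 153.32

153.32


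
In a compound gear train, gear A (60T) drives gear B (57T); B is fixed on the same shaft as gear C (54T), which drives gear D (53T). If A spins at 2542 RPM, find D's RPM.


Stage 1: RPM_B = RPM_A × t_A/t_B = 2542 × 60/57 = 152520/57 ≈ 2675.79
B and C share a shaft → RPM_C = RPM_B
Stage 2: RPM_D = RPM_C × t_C/t_D = RPM_A × (t_A×t_C)/(t_B×t_D)
Overall ratio = (60×54)/(57×53) = 3240/3021
RPM_D = 2542 × 3240/3021 = 8236080/3021
≈ 2726.28 RPM

2726.28 RPM


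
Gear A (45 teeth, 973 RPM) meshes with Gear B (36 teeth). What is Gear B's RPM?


Gear ratio = 45:36 = 5:4
RPM_B = RPM_A × (teeth_A / teeth_B)
= 973 × (45/36)
= 1216.3 RPM

1216.3 RPM


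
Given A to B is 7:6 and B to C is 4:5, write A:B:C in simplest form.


Match B: multiply A:B by 4 → 28:24
Multiply B:C by 6 → 24:30
Combined: 28:24:30
GCD = 2
= 14:12:15

14:12:15


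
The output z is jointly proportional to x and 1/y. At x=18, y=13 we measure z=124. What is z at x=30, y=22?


z = k·x/y
Solve for k using the known point: k = z·y/x = 124×13/18 = 1612/18 ≈ 89.5556
Now evaluate at x=30, y=22:
z = k × 30 / 22 = (1612 × 30) / (18 × 22) = 48360/396
≈ 122.1212

122.1212


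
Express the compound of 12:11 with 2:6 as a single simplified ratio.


Compound ratio = (12×2) : (11×6)
= 24:66
GCD = 6
= 4:11

4:11


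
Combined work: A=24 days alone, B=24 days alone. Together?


Rate of A = 1/24 per day
Rate of B = 1/24 per day
Combined rate = 1/24 + 1/24 = 48/576 ≈ 0.0833 per day
Days = 1 / combined rate = 576/48
= 12.00 days

12.00 days


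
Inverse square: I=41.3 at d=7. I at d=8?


I₁d₁² = I₂d₂²
I₂ = I₁ × (d₁/d₂)²
= 41.3 × (7/8)²
= 41.3 × 49/64
= 2023.7/64
≈ 31.6203

31.6203


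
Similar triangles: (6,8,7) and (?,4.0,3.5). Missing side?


Scale factor = 4.0/8 = 0.5
Missing side = 6 × 0.5
= 3.0

3.0


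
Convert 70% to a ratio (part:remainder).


70% means 70 parts out of 100; remainder = 30
Part : remainder = 70:30
GCD = 10
= 7:3

7:3


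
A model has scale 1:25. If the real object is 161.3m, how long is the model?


Model size = real / scale
= 161.3 / 25
= 6.4520 m

6.4520 m


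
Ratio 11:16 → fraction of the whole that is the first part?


Total parts = 11 + 16 = 27
First part: 11/27 = 11/27
= 11/27

11/27


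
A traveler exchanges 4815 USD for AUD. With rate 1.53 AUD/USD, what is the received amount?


Amount × rate = 4815 × 1.53
= 7366.95 AUD

7366.95 AUD


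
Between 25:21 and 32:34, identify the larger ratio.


25/21 = 1.1905
32/34 = 0.9412
1.1905 > 0.9412, so 25:21 is greater
= 25:21

25:21


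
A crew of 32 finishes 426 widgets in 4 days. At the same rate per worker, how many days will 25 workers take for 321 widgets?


Days ∝ work / workers, so d₂ = d₁ × (m₁/m₂) × (w₂/w₁)
Workers factor (inverse): 32/25 = 1.2800
Work factor (direct): 321/426 ≈ 0.7535
d₂ = 4 × 32/25 × 321/426 = (4 × 32 × 321) / (25 × 426) = 41088/10650
≈ 3.86 days

3.86 days


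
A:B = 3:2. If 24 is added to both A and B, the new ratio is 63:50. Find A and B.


Let A = 3k, B = 2k.
(3k + 24) / (2k + 24) = 63/50
Cross-multiply: 50(3k + 24) = 63(2k + 24)
150k + 1200 = 126k + 1512
150k - 126k = 1512 - 1200
24k = 312
k = 312/24 = 13
A = 3×13 = 39, B = 2×13 = 26
= A = 39, B = 26

A = 39, B = 26


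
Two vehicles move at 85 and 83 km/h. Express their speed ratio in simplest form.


Ratio = 85:83
GCD = 1
Simplified = 85:83
Time ratio (same distance) = 83:85
Speed ratio = 85:83

85:83


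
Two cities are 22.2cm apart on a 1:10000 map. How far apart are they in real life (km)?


Real distance = map distance × scale
= 22.2cm × 10000
= 222000 cm = 2220.0 m
= 2.220 km

2.220 km


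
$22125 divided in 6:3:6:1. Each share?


Total parts = 6 + 3 + 6 + 1 = 16
Part 1: 22125 × 6/16 = 8296.88
Part 2: 22125 × 3/16 = 4148.44
Part 3: 22125 × 6/16 = 8296.88
Part 4: 22125 × 1/16 = 1382.81
= Part 1: $8296.88, Part 2: $4148.44, Part 3: $8296.88, Part 4: $1382.81

Part 1: $8296.88, Part 2: $4148.44, Part 3: $8296.88, Part 4: $1382.81


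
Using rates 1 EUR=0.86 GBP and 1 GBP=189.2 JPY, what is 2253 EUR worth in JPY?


Step 1: 2253 EUR × 0.86 = 1937.58 GBP
Step 2: 1937.58 GBP × 189.2 = 366590.14 JPY
Implied rate EUR→JPY = 0.86 × 189.2 = 162.7120
= 366590.14 JPY

366590.14 JPY


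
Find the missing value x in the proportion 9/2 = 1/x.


Cross multiply: 9 × x = 2 × 1
9x = 2
x = 2 / 9
= 0.22

0.22


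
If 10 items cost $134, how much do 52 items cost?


Direct proportion: y/x = constant
k = 134/10 = 13.4000
y₂ = k × 52 = 134 × 52 / 10 = 6968/10
= 696.80

696.80


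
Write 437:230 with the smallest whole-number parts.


GCD(437, 230) = 23
437/23 : 230/23
= 19:10

19:10


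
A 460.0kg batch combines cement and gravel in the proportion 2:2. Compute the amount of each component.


Total parts = 2 + 2 = 4
cement: 460.0 × 2/4 = 230.0kg
gravel: 460.0 × 2/4 = 230.0kg
= 230.0kg and 230.0kg

230.0kg and 230.0kg


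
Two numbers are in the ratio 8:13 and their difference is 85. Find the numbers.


Let A = 8k, B = 13k.
13k - 8k = 85
5k = 85 → k = 85/5 = 17
A = 8×17 = 136, B = 13×17 = 221
= A = 136, B = 221

A = 136, B = 221


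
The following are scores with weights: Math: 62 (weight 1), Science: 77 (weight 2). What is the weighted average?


Numerator = 62×1 + 77×2
= 62 + 154
= 216
Total weight = 3
Weighted avg = 216/3
= 72.00

72.00


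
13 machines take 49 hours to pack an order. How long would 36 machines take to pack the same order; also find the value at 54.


Inverse proportion: x × y = constant
k = 13 × 49 = 637
At x=36: k/36 = 17.69
At x=54: k/54 = 11.80
= 17.69 and 11.80

17.69 and 11.80


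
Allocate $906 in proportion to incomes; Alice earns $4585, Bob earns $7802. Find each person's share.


Total income = 4585 + 7802 = $12387
Alice: $906 × 4585/12387 = $335.35
Bob: $906 × 7802/12387 = $570.65
= Alice: $335.35, Bob: $570.65

Alice: $335.35, Bob: $570.65


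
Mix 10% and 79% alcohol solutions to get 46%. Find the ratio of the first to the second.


Let x parts of 10% mix with y parts of 79%.
10x + 79y = 46(x + y)
10x + 79y = 46x + 46y
x(10 - 46) = y(46 - 79)
x/y = (79 - 46)/(46 - 10) = 33/36
Simplify: 11:12
= 11:12

11:12


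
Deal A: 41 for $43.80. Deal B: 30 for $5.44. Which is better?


Deal A: $43.80/41 = $1.0683/unit
Deal B: $5.44/30 = $0.1813/unit
B is cheaper per unit
= Deal B

Deal B


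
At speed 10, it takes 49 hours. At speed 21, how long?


Inverse proportion: x × y = constant
k = 10 × 49 = 490
y₂ = k / 21 = 490 / 21
= 23.33

23.33


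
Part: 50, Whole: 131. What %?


Percentage = (part / whole) × 100
= (50 / 131) × 100
≈ 38.17%

38.17%


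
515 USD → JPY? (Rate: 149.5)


Amount × rate = 515 × 149.5
= 76992.50 JPY

76992.50 JPY


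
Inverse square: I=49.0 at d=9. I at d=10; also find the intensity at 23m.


I₁d₁² = I₂d₂²
I at 10m = 49.0 × (9/10)² = 49.0 × 81/100 = 3969/100 = 39.6900
I at 23m = 49.0 × (9/23)² = 49.0 × 81/529 = 3969/529 ≈ 7.5028
= 39.6900 and 7.5028

39.6900 and 7.5028


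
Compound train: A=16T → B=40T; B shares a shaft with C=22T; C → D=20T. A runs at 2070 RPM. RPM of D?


Stage 1: RPM_B = RPM_A × t_A/t_B = 2070 × 16/40 = 33120/40 = 828.00
B and C share a shaft → RPM_C = RPM_B
Stage 2: RPM_D = RPM_C × t_C/t_D = RPM_A × (t_A×t_C)/(t_B×t_D)
Overall ratio = (16×22)/(40×20) = 352/800
RPM_D = 2070 × 352/800 = 728640/800
= 910.80 RPM

910.80 RPM


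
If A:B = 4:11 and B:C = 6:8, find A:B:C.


Match B: multiply A:B by 6 → 24:66
Multiply B:C by 11 → 66:88
Combined: 24:66:88
GCD = 2
= 12:33:44

12:33:44


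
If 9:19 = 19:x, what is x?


Cross multiply: 9 × x = 19 × 19
9x = 361
x = 361 / 9
= 40.11

40.11


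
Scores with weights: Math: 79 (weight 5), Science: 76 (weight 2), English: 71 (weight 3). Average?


Numerator = 79×5 + 76×2 + 71×3
= 395 + 152 + 213
= 760
Total weight = 10
Weighted avg = 760/10
= 76.00

76.00


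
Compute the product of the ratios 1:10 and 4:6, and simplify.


Compound ratio = (1×4) : (10×6)
= 4:60
GCD = 4
= 1:15

1:15


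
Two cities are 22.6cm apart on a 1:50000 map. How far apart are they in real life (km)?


Real distance = map distance × scale
= 22.6cm × 50000
= 1130000 cm = 11300.0 m
= 11.300 km

11.300 km


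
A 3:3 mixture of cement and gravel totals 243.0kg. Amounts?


Total parts = 3 + 3 = 6
cement: 243.0 × 3/6 = 121.5kg
gravel: 243.0 × 3/6 = 121.5kg
= 121.5kg and 121.5kg

121.5kg and 121.5kg


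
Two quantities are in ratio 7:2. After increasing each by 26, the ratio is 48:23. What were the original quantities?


Let A = 7k, B = 2k.
(7k + 26) / (2k + 26) = 48/23
Cross-multiply: 23(7k + 26) = 48(2k + 26)
161k + 598 = 96k + 1248
161k - 96k = 1248 - 598
65k = 650
k = 650/65 = 10
A = 7×10 = 70, B = 2×10 = 20
= A = 70, B = 20

A = 70, B = 20


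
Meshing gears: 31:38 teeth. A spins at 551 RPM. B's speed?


Gear ratio = 31:38 = 31:38
RPM_B = RPM_A × (teeth_A / teeth_B)
= 551 × (31/38)
= 449.5 RPM

449.5 RPM


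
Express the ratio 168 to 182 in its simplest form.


GCD(168, 182) = 14
168/14 : 182/14
= 12:13

12:13


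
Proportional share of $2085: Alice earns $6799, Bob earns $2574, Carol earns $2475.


Total income = 6799 + 2574 + 2475 = $11848
Alice: $2085 × 6799/11848 = $1196.48
Bob: $2085 × 2574/11848 = $452.97
Carol: $2085 × 2475/11848 = $435.55
= Alice: $1196.48, Bob: $452.97, Carol: $435.55

Alice: $1196.48, Bob: $452.97, Carol: $435.55


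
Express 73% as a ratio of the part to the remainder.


73% means 73 parts out of 100; remainder = 27
Part : remainder = 73:27
GCD = 1
= 73:27

73:27


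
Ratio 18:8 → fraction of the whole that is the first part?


Total parts = 18 + 8 = 26
First part: 18/26 = 9/13
= 9/13

9/13


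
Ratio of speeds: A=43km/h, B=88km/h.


Ratio = 43:88
GCD = 1
Simplified = 43:88
Time ratio (same distance) = 88:43
Speed ratio = 43:88

43:88


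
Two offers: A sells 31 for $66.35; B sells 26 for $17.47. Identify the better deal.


Deal A: $66.35/31 = $2.1403/unit
Deal B: $17.47/26 = $0.6719/unit
B is cheaper per unit
= Deal B

Deal B


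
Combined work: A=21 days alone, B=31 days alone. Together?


Rate of A = 1/21 per day
Rate of B = 1/31 per day
Combined rate = 1/21 + 1/31 = 52/651 ≈ 0.0799 per day
Days = 1 / combined rate = 651/52
≈ 12.52 days

12.52 days


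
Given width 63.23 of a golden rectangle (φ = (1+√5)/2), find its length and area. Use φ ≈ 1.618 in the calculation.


φ = (1 + √5) / 2 ≈ 1.618
Length = width × φ = 63.23 × 1.618 = 102.30614
≈ 102.31
Area = width × length = 63.23 × 102.30614 = 6468.8172322 ≈ 6468.82
= Length: 102.31, Area: 6468.82

Length: 102.31, Area: 6468.82


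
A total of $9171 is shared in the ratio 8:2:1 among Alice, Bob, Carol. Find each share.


Total parts = 8 + 2 + 1 = 11
Alice: 9171 × 8/11 = 6669.82
Bob: 9171 × 2/11 = 1667.45
Carol: 9171 × 1/11 = 833.73
= Alice: $6669.82, Bob: $1667.45, Carol: $833.73

Alice: $6669.82, Bob: $1667.45, Carol: $833.73


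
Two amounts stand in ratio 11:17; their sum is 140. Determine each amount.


Let A = 11k, B = 17k.
11k + 17k = 140
28k = 140 → k = 140/28 = 5
A = 11×5 = 55, B = 17×5 = 85
= A = 55, B = 85

A = 55, B = 85


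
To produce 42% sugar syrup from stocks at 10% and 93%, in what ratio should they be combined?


Let x parts of 10% mix with y parts of 93%.
10x + 93y = 42(x + y)
10x + 93y = 42x + 42y
x(10 - 42) = y(42 - 93)
x/y = (93 - 42)/(42 - 10) = 51/32
Simplify: 51:32
= 51:32

51:32


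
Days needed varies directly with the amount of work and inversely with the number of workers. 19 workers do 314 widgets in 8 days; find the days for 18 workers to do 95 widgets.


Days ∝ work / workers, so d₂ = d₁ × (m₁/m₂) × (w₂/w₁)
Workers factor (inverse): 19/18 ≈ 1.0556
Work factor (direct): 95/314 ≈ 0.3025
d₂ = 8 × 19/18 × 95/314 = (8 × 19 × 95) / (18 × 314) = 14440/5652
≈ 2.55 days

2.55 days


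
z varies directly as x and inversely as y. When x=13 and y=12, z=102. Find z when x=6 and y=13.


z = k·x/y
Solve for k using the known point: k = z·y/x = 102×12/13 = 1224/13 ≈ 94.1538
Now evaluate at x=6, y=13:
z = k × 6 / 13 = (1224 × 6) / (13 × 13) = 7344/169
≈ 43.4556

43.4556


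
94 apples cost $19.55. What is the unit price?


Unit rate = total / quantity
= 19.55 / 94
= $0.21 per unit

$0.21 per unit


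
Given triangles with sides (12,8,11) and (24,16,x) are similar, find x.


Scale factor = 24/12 = 2
Missing side = 11 × 2
= 22.0

22.0


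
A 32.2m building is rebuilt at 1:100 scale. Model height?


Model size = real / scale
= 32.2 / 100
= 0.3220 m

0.3220 m


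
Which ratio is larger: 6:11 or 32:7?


6/11 = 0.5455
32/7 = 4.5714
0.5455 < 4.5714, so 6:11 is less
= 32:7

32:7


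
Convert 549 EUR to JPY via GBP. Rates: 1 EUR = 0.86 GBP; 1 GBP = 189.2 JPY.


Step 1: 549 EUR × 0.86 = 472.14 GBP
Step 2: 472.14 GBP × 189.2 = 89328.89 JPY
Implied rate EUR→JPY = 0.86 × 189.2 = 162.7120
= 89328.89 JPY

89328.89 JPY


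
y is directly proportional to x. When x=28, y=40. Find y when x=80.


Direct proportion: y/x = constant
k = 40/28 ≈ 1.4286
y₂ = k × 80 = 40 × 80 / 28 = 3200/28
≈ 114.29

114.29


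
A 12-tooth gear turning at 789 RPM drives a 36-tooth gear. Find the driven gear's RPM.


Gear ratio = 12:36 = 1:3
RPM_B = RPM_A × (teeth_A / teeth_B)
= 789 × (12/36)
= 263.0 RPM

263.0 RPM


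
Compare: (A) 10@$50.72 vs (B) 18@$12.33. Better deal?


Deal A: $50.72/10 = $5.0720/unit
Deal B: $12.33/18 = $0.6850/unit
B is cheaper per unit
= Deal B

Deal B


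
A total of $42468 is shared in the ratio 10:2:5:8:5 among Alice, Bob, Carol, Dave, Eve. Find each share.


Total parts = 10 + 2 + 5 + 8 + 5 = 30
Alice: 42468 × 10/30 = 14156.00
Bob: 42468 × 2/30 = 2831.20
Carol: 42468 × 5/30 = 7078.00
Dave: 42468 × 8/30 = 11324.80
Eve: 42468 × 5/30 = 7078.00
= Alice: $14156.00, Bob: $2831.20, Carol: $7078.00, Dave: $11324.80, Eve: $7078.00

Alice: $14156.00, Bob: $2831.20, Carol: $7078.00, Dave: $11324.80, Eve: $7078.00


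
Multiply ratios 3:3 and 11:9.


Compound ratio = (3×11) : (3×9)
= 33:27
GCD = 3
= 11:9

11:9


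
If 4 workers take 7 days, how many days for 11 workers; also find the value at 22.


Inverse proportion: x × y = constant
k = 4 × 7 = 28
At x=11: k/11 = 2.55
At x=22: k/22 = 1.27
= 2.55 and 1.27

2.55 and 1.27


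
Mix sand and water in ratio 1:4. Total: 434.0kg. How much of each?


Total parts = 1 + 4 = 5
sand: 434.0 × 1/5 = 86.8kg
water: 434.0 × 4/5 = 347.2kg
= 86.8kg and 347.2kg

86.8kg and 347.2kg


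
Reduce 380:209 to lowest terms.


GCD(380, 209) = 19
380/19 : 209/19
= 20:11

20:11


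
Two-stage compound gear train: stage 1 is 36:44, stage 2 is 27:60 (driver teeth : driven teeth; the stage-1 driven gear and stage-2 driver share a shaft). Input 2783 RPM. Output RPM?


Stage 1: RPM_B = RPM_A × t_A/t_B = 2783 × 36/44 = 100188/44 = 2277.00
B and C share a shaft → RPM_C = RPM_B
Stage 2: RPM_D = RPM_C × t_C/t_D = RPM_A × (t_A×t_C)/(t_B×t_D)
Overall ratio = (36×27)/(44×60) = 972/2640
RPM_D = 2783 × 972/2640 = 2705076/2640
= 1024.65 RPM

1024.65 RPM


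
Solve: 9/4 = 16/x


Cross multiply: 9 × x = 4 × 16
9x = 64
x = 64 / 9
= 7.11

7.11


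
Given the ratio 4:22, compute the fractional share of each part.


Total parts = 4 + 22 = 26
First part: 4/26 = 2/13
Second part: 22/26 = 11/13
= 2/13 and 11/13

2/13 and 11/13


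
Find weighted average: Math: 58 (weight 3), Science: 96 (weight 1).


Numerator = 58×3 + 96×1
= 174 + 96
= 270
Total weight = 4
Weighted avg = 270/4
= 67.50

67.50


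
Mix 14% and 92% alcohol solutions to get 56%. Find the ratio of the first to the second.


Let x parts of 14% mix with y parts of 92%.
14x + 92y = 56(x + y)
14x + 92y = 56x + 56y
x(14 - 56) = y(56 - 92)
x/y = (92 - 56)/(56 - 14) = 36/42
Simplify: 6:7
= 6:7

6:7


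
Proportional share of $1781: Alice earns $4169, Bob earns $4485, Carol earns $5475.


Total income = 4169 + 4485 + 5475 = $14129
Alice: $1781 × 4169/14129 = $525.51
Bob: $1781 × 4485/14129 = $565.35
Carol: $1781 × 5475/14129 = $690.14
= Alice: $525.51, Bob: $565.35, Carol: $690.14

Alice: $525.51, Bob: $565.35, Carol: $690.14


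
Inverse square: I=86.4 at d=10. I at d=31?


I₁d₁² = I₂d₂²
I₂ = I₁ × (d₁/d₂)²
= 86.4 × (10/31)²
= 86.4 × 100/961
= 8640/961
≈ 8.9906

8.9906


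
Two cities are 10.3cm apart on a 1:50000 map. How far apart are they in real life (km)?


Real distance = map distance × scale
= 10.3cm × 50000
= 515000 cm = 5150.0 m
= 5.150 km

5.150 km


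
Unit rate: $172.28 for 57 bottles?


Unit rate = total / quantity
= 172.28 / 57
= $3.02 per unit

$3.02 per unit


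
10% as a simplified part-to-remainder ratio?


10% means 10 parts out of 100; remainder = 90
Part : remainder = 10:90
GCD = 10
= 1:9

1:9


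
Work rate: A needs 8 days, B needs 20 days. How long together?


Rate of A = 1/8 per day
Rate of B = 1/20 per day
Combined rate = 1/8 + 1/20 = 28/160 = 0.1750 per day
Days = 1 / combined rate = 160/28
≈ 5.71 days

5.71 days


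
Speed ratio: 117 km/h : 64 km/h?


Ratio = 117:64
GCD = 1
Simplified = 117:64
Time ratio (same distance) = 64:117
Speed ratio = 117:64

117:64


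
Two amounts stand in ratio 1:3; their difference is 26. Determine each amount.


Let A = 1k, B = 3k.
3k - 1k = 26
2k = 26 → k = 26/2 = 13
A = 1×13 = 13, B = 3×13 = 39
= A = 13, B = 39

A = 13, B = 39


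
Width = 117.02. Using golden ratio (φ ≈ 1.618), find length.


φ = (1 + √5) / 2 ≈ 1.618
Length = width × φ = 117.02 × 1.618 = 189.33836
≈ 189.34

189.34


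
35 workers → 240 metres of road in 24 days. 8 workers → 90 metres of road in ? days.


Days ∝ work / workers, so d₂ = d₁ × (m₁/m₂) × (w₂/w₁)
Workers factor (inverse): 35/8 = 4.3750
Work factor (direct): 90/240 = 0.3750
d₂ = 24 × 35/8 × 90/240 = (24 × 35 × 90) / (8 × 240) = 75600/1920
≈ 39.38 days

39.38 days


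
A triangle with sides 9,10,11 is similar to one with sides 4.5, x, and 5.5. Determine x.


Scale factor = 4.5/9 = 0.5
Missing side = 10 × 0.5
= 5.0

5.0


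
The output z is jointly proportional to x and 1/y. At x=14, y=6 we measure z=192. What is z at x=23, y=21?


z = k·x/y
Solve for k using the known point: k = z·y/x = 192×6/14 = 1152/14 ≈ 82.2857
Now evaluate at x=23, y=21:
z = k × 23 / 21 = (1152 × 23) / (14 × 21) = 26496/294
≈ 90.1224

90.1224


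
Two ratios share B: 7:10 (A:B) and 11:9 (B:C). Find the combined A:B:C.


Match B: multiply A:B by 11 → 77:110
Multiply B:C by 10 → 110:90
Combined: 77:110:90
GCD = 1
= 77:110:90

77:110:90


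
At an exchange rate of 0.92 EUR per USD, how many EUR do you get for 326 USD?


Amount × rate = 326 × 0.92
= 299.92 EUR

299.92 EUR


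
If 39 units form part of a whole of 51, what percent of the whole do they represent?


Percentage = (part / whole) × 100
= (39 / 51) × 100
≈ 76.47%

76.47%


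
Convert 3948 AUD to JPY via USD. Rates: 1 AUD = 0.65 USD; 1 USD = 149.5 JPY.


Step 1: 3948 AUD × 0.65 = 2566.20 USD
Step 2: 2566.20 USD × 149.5 = 383646.90 JPY
Implied rate AUD→JPY = 0.65 × 149.5 = 97.1750
= 383646.90 JPY

383646.90 JPY


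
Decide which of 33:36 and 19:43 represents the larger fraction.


33/36 = 0.9167
19/43 = 0.4419
0.9167 > 0.4419, so 33:36 is greater
= 33:36

33:36


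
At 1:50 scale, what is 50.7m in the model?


Model size = real / scale
= 50.7 / 50
= 1.0140 m

1.0140 m


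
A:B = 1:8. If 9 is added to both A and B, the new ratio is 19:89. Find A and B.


Let A = 1k, B = 8k.
(1k + 9) / (8k + 9) = 19/89
Cross-multiply: 89(1k + 9) = 19(8k + 9)
89k + 801 = 152k + 171
89k - 152k = 171 - 801
-63k = -630
k = -630/-63 = 10
A = 1×10 = 10, B = 8×10 = 80
= A = 10, B = 80

A = 10, B = 80


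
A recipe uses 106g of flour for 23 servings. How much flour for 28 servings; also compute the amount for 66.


Direct proportion: y/x = constant
k = 106/23 ≈ 4.6087
y at x=28: k × 28 = 106 × 28 / 23 = 2968/23 ≈ 129.04
y at x=66: k × 66 = 106 × 66 / 23 = 6996/23 ≈ 304.17
= 129.04 and 304.17

129.04 and 304.17


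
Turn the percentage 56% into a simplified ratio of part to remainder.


56% means 56 parts out of 100; remainder = 44
Part : remainder = 56:44
GCD = 4
= 14:11

14:11


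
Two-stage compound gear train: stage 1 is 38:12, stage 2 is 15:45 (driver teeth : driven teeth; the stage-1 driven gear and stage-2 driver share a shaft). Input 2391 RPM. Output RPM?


Stage 1: RPM_B = RPM_A × t_A/t_B = 2391 × 38/12 = 90858/12 = 7571.50
B and C share a shaft → RPM_C = RPM_B
Stage 2: RPM_D = RPM_C × t_C/t_D = RPM_A × (t_A×t_C)/(t_B×t_D)
Overall ratio = (38×15)/(12×45) = 570/540
RPM_D = 2391 × 570/540 = 1362870/540
≈ 2523.83 RPM

2523.83 RPM


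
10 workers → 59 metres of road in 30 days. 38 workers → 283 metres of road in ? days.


Days ∝ work / workers, so d₂ = d₁ × (m₁/m₂) × (w₂/w₁)
Workers factor (inverse): 10/38 ≈ 0.2632
Work factor (direct): 283/59 ≈ 4.7966
d₂ = 30 × 10/38 × 283/59 = (30 × 10 × 283) / (38 × 59) = 84900/2242
≈ 37.87 days

37.87 days


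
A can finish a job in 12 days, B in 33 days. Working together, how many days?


Rate of A = 1/12 per day
Rate of B = 1/33 per day
Combined rate = 1/12 + 1/33 = 45/396 ≈ 0.1136 per day
Days = 1 / combined rate = 396/45
= 8.80 days

8.80 days


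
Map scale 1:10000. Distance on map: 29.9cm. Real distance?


Real distance = map distance × scale
= 29.9cm × 10000
= 299000 cm = 2990.0 m
= 2.990 km

2.990 km


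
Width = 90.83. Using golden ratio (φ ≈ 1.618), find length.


φ = (1 + √5) / 2 ≈ 1.618
Length = width × φ = 90.83 × 1.618 = 146.96294
≈ 146.96

146.96


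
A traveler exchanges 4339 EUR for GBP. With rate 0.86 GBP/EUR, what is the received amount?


Amount × rate = 4339 × 0.86
= 3731.54 GBP

3731.54 GBP


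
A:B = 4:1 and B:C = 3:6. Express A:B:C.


Match B: multiply A:B by 3 → 12:3
Multiply B:C by 1 → 3:6
Combined: 12:3:6
GCD = 3
= 4:1:2

4:1:2


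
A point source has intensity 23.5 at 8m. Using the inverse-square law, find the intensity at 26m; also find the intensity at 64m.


I₁d₁² = I₂d₂²
I at 26m = 23.5 × (8/26)² = 23.5 × 64/676 = 1504/676 ≈ 2.2249
I at 64m = 23.5 × (8/64)² = 23.5 × 64/4096 = 1504/4096 ≈ 0.3672
= 2.2249 and 0.3672

2.2249 and 0.3672


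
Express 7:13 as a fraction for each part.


Total parts = 7 + 13 = 20
First part: 7/20 = 7/20
Second part: 13/20 = 13/20
= 7/20 and 13/20

7/20 and 13/20


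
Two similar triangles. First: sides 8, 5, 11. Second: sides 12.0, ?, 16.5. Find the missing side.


Scale factor = 12.0/8 = 1.5
Missing side = 5 × 1.5
= 7.5

7.5


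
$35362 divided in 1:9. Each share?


Total parts = 1 + 9 = 10
Part 1: 35362 × 1/10 = 3536.20
Part 2: 35362 × 9/10 = 31825.80
= Part 1: $3536.20, Part 2: $31825.80

Part 1: $3536.20, Part 2: $31825.80


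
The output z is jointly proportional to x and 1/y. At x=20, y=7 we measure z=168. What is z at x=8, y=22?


z = k·x/y
Solve for k using the known point: k = z·y/x = 168×7/20 = 1176/20 = 58.8000
Now evaluate at x=8, y=22:
z = k × 8 / 22 = (1176 × 8) / (20 × 22) = 9408/440
≈ 21.3818

21.3818


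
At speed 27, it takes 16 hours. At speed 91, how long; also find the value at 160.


Inverse proportion: x × y = constant
k = 27 × 16 = 432
At x=91: k/91 = 4.75
At x=160: k/160 = 2.70
= 4.75 and 2.70

4.75 and 2.70


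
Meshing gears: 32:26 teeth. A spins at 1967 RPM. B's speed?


Gear ratio = 32:26 = 16:13
RPM_B = RPM_A × (teeth_A / teeth_B)
= 1967 × (32/26)
= 2420.9 RPM

2420.9 RPM


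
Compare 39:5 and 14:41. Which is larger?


39/5 = 7.8000
14/41 = 0.3415
7.8000 > 0.3415, so 39:5 is greater
= 39:5

39:5


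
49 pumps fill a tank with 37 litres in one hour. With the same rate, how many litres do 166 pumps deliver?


Direct proportion: y/x = constant
k = 37/49 ≈ 0.7551
y₂ = k × 166 = 37 × 166 / 49 = 6142/49
≈ 125.35

125.35


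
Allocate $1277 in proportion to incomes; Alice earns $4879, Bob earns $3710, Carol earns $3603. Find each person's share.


Total income = 4879 + 3710 + 3603 = $12192
Alice: $1277 × 4879/12192 = $511.03
Bob: $1277 × 3710/12192 = $388.59
Carol: $1277 × 3603/12192 = $377.38
= Alice: $511.03, Bob: $388.59, Carol: $377.38

Alice: $511.03, Bob: $388.59, Carol: $377.38


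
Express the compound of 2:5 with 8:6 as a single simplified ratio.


Compound ratio = (2×8) : (5×6)
= 16:30
GCD = 2
= 8:15

8:15


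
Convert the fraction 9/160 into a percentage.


Percentage = (part / whole) × 100
= (9 / 160) × 100
≈ 5.63%

5.63%


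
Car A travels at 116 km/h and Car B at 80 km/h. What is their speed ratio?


Ratio = 116:80
GCD = 4
Simplified = 29:20
Time ratio (same distance) = 20:29
Speed ratio = 29:20

29:20


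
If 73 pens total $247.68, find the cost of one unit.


Unit rate = total / quantity
= 247.68 / 73
= $3.39 per unit

$3.39 per unit


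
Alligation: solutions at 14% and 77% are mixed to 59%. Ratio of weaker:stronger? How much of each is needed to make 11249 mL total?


Let x parts of 14% mix with y parts of 77%.
14x + 77y = 59(x + y)
14x + 77y = 59x + 59y
x(14 - 59) = y(59 - 77)
x/y = (77 - 59)/(59 - 14) = 18/45
Simplify: 2:5
Total parts = 7; one part = 11249/7 = 1607.00 mL
14% solution: 2×1607.00 = 3214.00 mL
77% solution: 5×1607.00 = 8035.00 mL
= ratio 2:5; 3214.00 mL and 8035.00 mL

ratio 2:5; 3214.00 mL and 8035.00 mL


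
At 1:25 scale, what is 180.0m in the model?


Model size = real / scale
= 180.0 / 25
= 7.2000 m

7.2000 m


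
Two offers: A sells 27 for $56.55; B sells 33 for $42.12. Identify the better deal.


Deal A: $56.55/27 = $2.0944/unit
Deal B: $42.12/33 = $1.2764/unit
B is cheaper per unit
= Deal B

Deal B


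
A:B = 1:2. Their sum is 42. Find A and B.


Let A = 1k, B = 2k.
1k + 2k = 42
3k = 42 → k = 42/3 = 14
A = 1×14 = 14, B = 2×14 = 28
= A = 14, B = 28

A = 14, B = 28


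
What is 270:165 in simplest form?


GCD(270, 165) = 15
270/15 : 165/15
= 18:11

18:11


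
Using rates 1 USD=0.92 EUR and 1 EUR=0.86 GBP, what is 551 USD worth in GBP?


Step 1: 551 USD × 0.92 = 506.92 EUR
Step 2: 506.92 EUR × 0.86 = 435.95 GBP
Implied rate USD→GBP = 0.92 × 0.86 = 0.7912
= 435.95 GBP

435.95 GBP


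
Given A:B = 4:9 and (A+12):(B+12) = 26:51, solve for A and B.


Let A = 4k, B = 9k.
(4k + 12) / (9k + 12) = 26/51
Cross-multiply: 51(4k + 12) = 26(9k + 12)
204k + 612 = 234k + 312
204k - 234k = 312 - 612
-30k = -300
k = -300/-30 = 10
A = 4×10 = 40, B = 9×10 = 90
= A = 40, B = 90

A = 40, B = 90


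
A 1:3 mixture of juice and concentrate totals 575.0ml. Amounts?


Total parts = 1 + 3 = 4
juice: 575.0 × 1/4 = 143.8ml
concentrate: 575.0 × 3/4 = 431.3ml
= 143.8ml and 431.3ml

143.8ml and 431.3ml


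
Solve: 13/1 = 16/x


Cross multiply: 13 × x = 1 × 16
13x = 16
x = 16 / 13
= 1.23

1.23


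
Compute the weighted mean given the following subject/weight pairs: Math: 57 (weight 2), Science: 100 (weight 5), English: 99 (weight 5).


Numerator = 57×2 + 100×5 + 99×5
= 114 + 500 + 495
= 1109
Total weight = 12
Weighted avg = 1109/12
= 92.42

92.42


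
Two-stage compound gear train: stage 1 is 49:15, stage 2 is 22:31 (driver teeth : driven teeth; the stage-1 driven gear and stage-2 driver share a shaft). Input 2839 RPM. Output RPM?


Stage 1: RPM_B = RPM_A × t_A/t_B = 2839 × 49/15 = 139111/15 ≈ 9274.07
B and C share a shaft → RPM_C = RPM_B
Stage 2: RPM_D = RPM_C × t_C/t_D = RPM_A × (t_A×t_C)/(t_B×t_D)
Overall ratio = (49×22)/(15×31) = 1078/465
RPM_D = 2839 × 1078/465 = 3060442/465
≈ 6581.60 RPM

6581.60 RPM


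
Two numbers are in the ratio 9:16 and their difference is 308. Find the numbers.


Let A = 9k, B = 16k.
16k - 9k = 308
7k = 308 → k = 308/7 = 44
A = 9×44 = 396, B = 16×44 = 704
= A = 396, B = 704

A = 396, B = 704


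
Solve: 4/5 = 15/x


Cross multiply: 4 × x = 5 × 15
4x = 75
x = 75 / 4
= 18.75

18.75


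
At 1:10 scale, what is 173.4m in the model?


Model size = real / scale
= 173.4 / 10
= 17.3400 m

17.3400 m


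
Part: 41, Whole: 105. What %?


Percentage = (part / whole) × 100
= (41 / 105) × 100
≈ 39.05%

39.05%


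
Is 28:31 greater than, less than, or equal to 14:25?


28/31 = 0.9032
14/25 = 0.5600
0.9032 > 0.5600, so 28:31 is greater
= greater than

greater than


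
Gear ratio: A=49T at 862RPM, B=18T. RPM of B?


Gear ratio = 49:18 = 49:18
RPM_B = RPM_A × (teeth_A / teeth_B)
= 862 × (49/18)
= 2346.6 RPM

2346.6 RPM


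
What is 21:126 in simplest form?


GCD(21, 126) = 21
21/21 : 126/21
= 1:6

1:6


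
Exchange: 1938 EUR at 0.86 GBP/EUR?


Amount × rate = 1938 × 0.86
= 1666.68 GBP

1666.68 GBP


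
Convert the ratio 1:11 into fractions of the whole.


Total parts = 1 + 11 = 12
First part: 1/12 = 1/12
Second part: 11/12 = 11/12
= 1/12 and 11/12

1/12 and 11/12


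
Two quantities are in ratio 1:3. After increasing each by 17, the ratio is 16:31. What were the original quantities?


Let A = 1k, B = 3k.
(1k + 17) / (3k + 17) = 16/31
Cross-multiply: 31(1k + 17) = 16(3k + 17)
31k + 527 = 48k + 272
31k - 48k = 272 - 527
-17k = -255
k = -255/-17 = 15
A = 1×15 = 15, B = 3×15 = 45
= A = 15, B = 45

A = 15, B = 45


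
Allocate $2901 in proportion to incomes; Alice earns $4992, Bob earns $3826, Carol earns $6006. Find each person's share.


Total income = 4992 + 3826 + 6006 = $14824
Alice: $2901 × 4992/14824 = $976.92
Bob: $2901 × 3826/14824 = $748.73
Carol: $2901 × 6006/14824 = $1175.35
= Alice: $976.92, Bob: $748.73, Carol: $1175.35

Alice: $976.92, Bob: $748.73, Carol: $1175.35


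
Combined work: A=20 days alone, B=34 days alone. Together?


Rate of A = 1/20 per day
Rate of B = 1/34 per day
Combined rate = 1/20 + 1/34 = 54/680 ≈ 0.0794 per day
Days = 1 / combined rate = 680/54
≈ 12.59 days

12.59 days


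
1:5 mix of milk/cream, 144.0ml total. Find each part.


Total parts = 1 + 5 = 6
milk: 144.0 × 1/6 = 24.0ml
cream: 144.0 × 5/6 = 120.0ml
= 24.0ml and 120.0ml

24.0ml and 120.0ml


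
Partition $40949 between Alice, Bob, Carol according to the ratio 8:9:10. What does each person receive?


Total parts = 8 + 9 + 10 = 27
Alice: 40949 × 8/27 = 12133.04
Bob: 40949 × 9/27 = 13649.67
Carol: 40949 × 10/27 = 15166.30
= Alice: $12133.04, Bob: $13649.67, Carol: $15166.30

Alice: $12133.04, Bob: $13649.67, Carol: $15166.30
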